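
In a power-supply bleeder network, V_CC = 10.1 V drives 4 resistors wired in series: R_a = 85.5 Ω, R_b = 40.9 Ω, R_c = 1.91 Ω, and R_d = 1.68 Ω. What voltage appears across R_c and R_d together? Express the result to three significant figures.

V ≈ 0.279 V

Total series resistance ΣR = 85.5 + 40.9 + 1.91 + 1.68 = 130.0 Ω.
R_{R_c..R_d} = 1.91 + 1.68 = 3.590 Ω.
By the voltage-divider rule, V = 10.1 × 3.590/130.0 = 0.2789 V.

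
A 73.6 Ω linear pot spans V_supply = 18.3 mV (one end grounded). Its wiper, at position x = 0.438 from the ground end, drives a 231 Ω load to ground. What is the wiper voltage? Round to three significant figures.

V_out ≈ 7.43 mV

The pot divides into 41.36 Ω above the wiper and 32.24 Ω below.
(x·R_p) ‖ R_L = 28.29 Ω.
Loaded-divider output: V_out = 18.3 × 0.4061 = 7.432 mV.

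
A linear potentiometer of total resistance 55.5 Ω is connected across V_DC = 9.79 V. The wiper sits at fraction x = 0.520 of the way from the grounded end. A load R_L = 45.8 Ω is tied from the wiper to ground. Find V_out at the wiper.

Split the track: R_lower = x·R_p = 28.86 Ω, R_upper = (1−x)·R_p = 26.64 Ω.
R_L loads the lower segment: effective lower R = 17.70 Ω.
V_out = 9.79 × 17.70/(26.64 + 17.70) = 3.909 V.
(Unloaded: V_out = x·V_DC = 5.09 V.)

V_out ≈ 3.91 V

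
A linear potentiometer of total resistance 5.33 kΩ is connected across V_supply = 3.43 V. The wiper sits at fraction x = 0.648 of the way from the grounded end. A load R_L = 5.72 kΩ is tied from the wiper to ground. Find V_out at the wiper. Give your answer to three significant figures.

Split the track: R_lower = x·R_p = 3.454 kΩ, R_upper = (1−x)·R_p = 1.876 kΩ.
(x·R_p) ‖ R_L = 2.154 kΩ.
Then V_out = V_supply · 2.154/(1.876 + 2.154) = 1.833 V.

V_out ≈ 1.83 V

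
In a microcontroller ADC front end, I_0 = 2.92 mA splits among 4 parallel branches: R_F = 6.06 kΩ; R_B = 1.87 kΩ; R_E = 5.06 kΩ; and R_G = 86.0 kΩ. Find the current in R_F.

I ≈ 0.530 mA

ΣG = 1/6.06 + 1/1.87 + 1/5.06 + 1/86.0 = 0.9090.
By the current-divider rule, I = I_0 · G_k/ΣG = 2.92 × 0.1815 = 0.5301 mA.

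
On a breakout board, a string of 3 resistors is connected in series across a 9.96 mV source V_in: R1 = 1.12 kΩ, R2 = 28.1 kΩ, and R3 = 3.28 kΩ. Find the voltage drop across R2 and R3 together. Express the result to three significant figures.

ΣR = 1.12 + 28.1 + 3.28 = 32.50 kΩ.
R_{R2..R3} = 28.1 + 3.28 = 31.38 kΩ.
V = V_in · R/ΣR = 9.96 × 0.9655 = 9.617 mV.

V ≈ 9.62 mV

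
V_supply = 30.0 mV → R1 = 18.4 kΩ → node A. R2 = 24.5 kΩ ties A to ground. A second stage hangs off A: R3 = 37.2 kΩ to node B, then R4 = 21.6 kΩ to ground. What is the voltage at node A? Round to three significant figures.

The second stage (R3 + R4 = 58.80 kΩ) loads node A in parallel with R2.
Effective lower resistance at A: R2 ‖ 58.80 = 17.29 kΩ.
First divider: V_A = V_supply · 17.29/(18.4 + 17.29) = 14.54 mV.

V_A ≈ 14.5 mV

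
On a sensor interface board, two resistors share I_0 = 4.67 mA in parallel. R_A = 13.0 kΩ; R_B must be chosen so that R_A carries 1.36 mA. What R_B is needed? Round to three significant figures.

R_B ≈ 5.34 kΩ

The fraction through R_A equals R_B/(R_A+R_B).
With f = 0.2912, R_B = R_A · f/(1−f) = 13.0 × 0.4109 = 5.341 kΩ.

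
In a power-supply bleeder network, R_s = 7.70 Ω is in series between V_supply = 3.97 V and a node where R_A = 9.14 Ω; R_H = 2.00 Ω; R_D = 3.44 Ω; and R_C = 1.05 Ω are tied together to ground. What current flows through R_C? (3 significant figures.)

I ≈ 0.248 A

Parallel bank: R_p = 1/(1/9.14 + 1/2.00 + 1/3.44 + 1/1.05) = 0.5398 Ω.
V_A = 3.97 × 0.5398/8.240 = 0.2601 V.
Branch current I = V_A/R_C = 0.2601/1.05 = 0.2477 A.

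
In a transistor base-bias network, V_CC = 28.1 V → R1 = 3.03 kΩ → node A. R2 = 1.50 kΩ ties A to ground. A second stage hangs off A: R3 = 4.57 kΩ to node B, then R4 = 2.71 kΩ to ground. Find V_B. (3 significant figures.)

V_B ≈ 3.04 V

Node A sees R2 in parallel with the series input of stage 2, R3 + R4 = 7.280 kΩ.
R2 ‖ (R3+R4) = 1.244 kΩ.
First divider: V_A = V_CC · 1.244/(3.03 + 1.244) = 8.178 V.
Then the unloaded second divider: V_B = V_A × R4/(R3+R4) = 8.178 × 0.3723 = 3.044 V.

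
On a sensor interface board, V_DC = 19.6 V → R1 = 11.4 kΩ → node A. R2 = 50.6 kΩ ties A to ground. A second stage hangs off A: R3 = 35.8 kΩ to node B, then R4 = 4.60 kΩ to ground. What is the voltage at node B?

V_B ≈ 1.48 V

Looking into the second stage from A: R3 + R4 = 40.40 kΩ appears in parallel with R2.
Effective lower resistance at A: R2 ‖ 40.40 = 22.46 kΩ.
V_A = 19.6 × 22.46/(11.4 + 22.46) = 13.00 V.
Stage 2 is unloaded, so V_B = V_A · R4/(R3+R4) = 13.00 × 4.60/40.40 = 1.480 V.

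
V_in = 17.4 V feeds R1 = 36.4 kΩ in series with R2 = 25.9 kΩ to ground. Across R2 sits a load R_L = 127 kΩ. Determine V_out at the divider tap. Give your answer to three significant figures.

First combine the lower leg with the load: R2 ‖ R_L = 21.51 kΩ.
Then V_out = V_in · R2'/(R1 + R2') = 17.4 × 21.51/57.91 = 6.464 V.

V_out ≈ 6.46 V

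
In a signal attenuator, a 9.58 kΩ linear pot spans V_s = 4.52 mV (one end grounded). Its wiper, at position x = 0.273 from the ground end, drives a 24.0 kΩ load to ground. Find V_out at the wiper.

Lower segment x·R_p = 2.615 kΩ; upper segment (1−x)·R_p = 6.965 kΩ.
R_L loads the lower segment: effective lower R = 2.358 kΩ.
V_out = 4.52 × 2.358/(6.965 + 2.358) = 1.143 mV.
(Unloaded: V_out = x·V_s = 1.23 mV.)

V_out ≈ 1.14 mV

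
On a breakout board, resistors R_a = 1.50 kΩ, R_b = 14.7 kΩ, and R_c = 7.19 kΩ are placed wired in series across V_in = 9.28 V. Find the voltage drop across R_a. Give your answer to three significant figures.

V ≈ 0.595 V

ΣR = 1.50 + 14.7 + 7.19 = 23.39 kΩ.
V = V_in · R/ΣR = 9.28 × 0.06413 = 0.5951 V.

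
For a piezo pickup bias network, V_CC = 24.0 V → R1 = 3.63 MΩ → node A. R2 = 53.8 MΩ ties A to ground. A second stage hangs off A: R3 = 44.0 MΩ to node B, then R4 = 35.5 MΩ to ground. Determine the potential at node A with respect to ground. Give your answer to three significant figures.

V_A ≈ 21.6 V

Looking into the second stage from A: R3 + R4 = 79.50 MΩ appears in parallel with R2.
R2 ‖ (R3+R4) = 32.09 MΩ.
So V_A = 24.0 × 0.8984 = 21.56 V.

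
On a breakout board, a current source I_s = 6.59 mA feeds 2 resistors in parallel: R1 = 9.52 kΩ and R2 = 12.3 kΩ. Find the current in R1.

For two parallel branches, I_k = I_s · (other R)/(sum of R).
So I = 6.59 × 12.3/21.82 = 3.715 mA.

I ≈ 3.71 mA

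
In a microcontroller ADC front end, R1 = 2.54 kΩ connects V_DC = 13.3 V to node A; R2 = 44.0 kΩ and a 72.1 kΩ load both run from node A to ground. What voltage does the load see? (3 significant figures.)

V_out ≈ 12.2 V

First combine the lower leg with the load: R2 ‖ R_L = 27.32 kΩ.
Now apply the divider: V_out = 13.3 × 0.9149 = 12.17 V.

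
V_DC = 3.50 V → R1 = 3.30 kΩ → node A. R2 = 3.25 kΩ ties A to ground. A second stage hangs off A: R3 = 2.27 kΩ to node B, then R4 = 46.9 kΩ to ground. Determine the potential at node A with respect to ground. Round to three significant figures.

Node A sees R2 in parallel with the series input of stage 2, R3 + R4 = 49.17 kΩ.
R2 ‖ (R3+R4) = 3.049 kΩ.
V_A = 3.50 × 3.049/(3.30 + 3.049) = 1.681 V.

V_A ≈ 1.68 V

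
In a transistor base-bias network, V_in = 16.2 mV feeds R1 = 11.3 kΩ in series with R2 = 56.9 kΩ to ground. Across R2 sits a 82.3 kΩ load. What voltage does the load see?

R2 ‖ R_L = (56.9 × 82.3)/(56.9 + 82.3) = 33.64 kΩ.
Now apply the divider: V_out = 16.2 × 0.7486 = 12.13 mV.
(Unloaded it would be 13.5 mV; the load pulls it down.)

V_out ≈ 12.1 mV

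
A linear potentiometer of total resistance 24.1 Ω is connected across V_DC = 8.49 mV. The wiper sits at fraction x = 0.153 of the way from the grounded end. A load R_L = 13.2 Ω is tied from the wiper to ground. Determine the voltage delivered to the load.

V_out ≈ 1.05 mV

Lower segment x·R_p = 3.687 Ω; upper segment (1−x)·R_p = 20.41 Ω.
(x·R_p) ‖ R_L = 2.882 Ω.
Then V_out = V_DC · 2.882/(20.41 + 2.882) = 1.050 mV.
(Unloaded: V_out = x·V_DC = 1.30 mV.)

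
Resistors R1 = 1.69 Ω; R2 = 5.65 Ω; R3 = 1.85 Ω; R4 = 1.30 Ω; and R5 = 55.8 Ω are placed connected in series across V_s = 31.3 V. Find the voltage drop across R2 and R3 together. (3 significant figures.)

V ≈ 3.54 V

ΣR = 1.69 + 5.65 + 1.85 + 1.30 + 55.8 = 66.29 Ω.
R_{R2..R3} = 5.65 + 1.85 = 7.500 Ω.
V = V_s · R/ΣR = 31.3 × 0.1131 = 3.541 V.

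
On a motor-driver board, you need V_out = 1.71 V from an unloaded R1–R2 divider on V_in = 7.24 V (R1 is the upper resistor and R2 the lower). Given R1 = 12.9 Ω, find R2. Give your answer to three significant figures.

R2 ≈ 3.99 Ω

V_out/V_in = R2/(R1+R2) = 0.2362.
R2 = R1 · 0.2362/(1 − 0.2362) = 3.989 Ω.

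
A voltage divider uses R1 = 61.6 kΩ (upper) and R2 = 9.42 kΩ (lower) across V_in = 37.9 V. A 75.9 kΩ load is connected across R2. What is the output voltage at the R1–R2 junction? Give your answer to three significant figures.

First combine the lower leg with the load: R2 ‖ R_L = 8.380 kΩ.
Voltage divider with the loaded lower leg: V_out = 37.9 × 8.380/(61.6 + 8.380) = 37.9 × 0.1197 = 4.538 V.
(Unloaded it would be 5.03 V; the load pulls it down.)

V_out ≈ 4.54 V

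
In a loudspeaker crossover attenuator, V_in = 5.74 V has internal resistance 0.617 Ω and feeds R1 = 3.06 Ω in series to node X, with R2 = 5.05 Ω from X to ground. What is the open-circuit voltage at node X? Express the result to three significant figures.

R1' = 0.617 + 3.06 = 3.677 Ω (source resistance + R1).
With X open, the divider is unloaded: V_th = 5.74 × 5.05/8.727 = 3.322 V.

V_th ≈ 3.32 V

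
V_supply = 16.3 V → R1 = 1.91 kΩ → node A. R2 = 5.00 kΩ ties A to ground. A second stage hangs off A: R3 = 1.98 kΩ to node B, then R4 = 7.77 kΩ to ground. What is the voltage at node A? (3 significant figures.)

V_A ≈ 10.3 V

Looking into the second stage from A: R3 + R4 = 9.750 kΩ appears in parallel with R2.
R2 ‖ (R3+R4) = 3.305 kΩ.
V_A = 16.3 × 3.305/(1.91 + 3.305) = 10.33 V.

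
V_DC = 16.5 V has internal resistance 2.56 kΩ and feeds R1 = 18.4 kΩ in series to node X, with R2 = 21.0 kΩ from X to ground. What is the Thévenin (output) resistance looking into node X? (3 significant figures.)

R1' = 2.56 + 18.4 = 20.96 kΩ (source resistance + R1).
Looking into X with the source shorted: R_th = R1'·R2/(R1'+R2) = 20.96 × 21.0/41.96 = 10.49 kΩ.

R_th ≈ 10.5 kΩ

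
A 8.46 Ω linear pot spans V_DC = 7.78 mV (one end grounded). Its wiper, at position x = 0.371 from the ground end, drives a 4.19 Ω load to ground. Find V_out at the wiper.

The pot divides into 5.321 Ω above the wiper and 3.139 Ω below.
R_L loads the lower segment: effective lower R = 1.794 Ω.
V_out = 7.78 × 1.794/(5.321 + 1.794) = 1.962 mV.

V_out ≈ 1.96 mV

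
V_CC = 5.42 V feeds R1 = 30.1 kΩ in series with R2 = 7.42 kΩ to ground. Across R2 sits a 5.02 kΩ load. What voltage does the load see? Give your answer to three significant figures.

V_out ≈ 0.490 V

The load sits in parallel with R2, giving an effective lower resistance R2' = R2·R_L/(R2+R_L) = 2.994 kΩ.
Then V_out = V_CC · R2'/(R1 + R2') = 5.42 × 2.994/33.09 = 0.4904 V.
(Unloaded it would be 1.07 V; the load pulls it down.)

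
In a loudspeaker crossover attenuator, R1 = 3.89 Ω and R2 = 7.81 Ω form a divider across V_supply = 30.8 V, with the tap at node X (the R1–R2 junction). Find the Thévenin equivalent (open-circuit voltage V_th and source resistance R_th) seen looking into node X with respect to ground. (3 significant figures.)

With X open, the divider is unloaded: V_th = 30.8 × 7.81/11.70 = 20.56 V.
Looking into X with the source shorted: R_th = R1·R2/(R1+R2) = 3.890 × 7.81/11.70 = 2.597 Ω.

V_th ≈ 20.6 V, R_th ≈ 2.60 Ω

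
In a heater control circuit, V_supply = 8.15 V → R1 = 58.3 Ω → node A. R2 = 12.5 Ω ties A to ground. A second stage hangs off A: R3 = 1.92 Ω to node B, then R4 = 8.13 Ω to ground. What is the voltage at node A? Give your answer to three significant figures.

The second stage (R3 + R4 = 10.05 Ω) loads node A in parallel with R2.
Effective lower resistance at A: R2 ‖ 10.05 = 5.571 Ω.
V_A = 8.15 × 5.571/(58.3 + 5.571) = 0.7109 V.

V_A ≈ 0.711 V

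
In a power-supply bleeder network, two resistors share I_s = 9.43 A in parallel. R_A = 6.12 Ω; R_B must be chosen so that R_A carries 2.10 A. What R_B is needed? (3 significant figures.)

R_B ≈ 1.75 Ω

Two-branch current divider: I_A = I_s · R_B/(R_A + R_B).
With f = 0.2227, R_B = R_A · f/(1−f) = 6.12 × 0.2865 = 1.753 Ω.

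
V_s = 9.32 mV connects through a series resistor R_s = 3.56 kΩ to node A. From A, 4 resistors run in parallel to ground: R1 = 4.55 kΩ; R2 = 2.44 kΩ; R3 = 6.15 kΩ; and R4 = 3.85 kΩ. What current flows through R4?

Combine the parallel branches: R_p = (1/4.55 + 1/2.44 + 1/6.15 + 1/3.85)⁻¹ = 0.9506 kΩ.
V_A by voltage divider: V_A = 9.32 × 0.9506/(3.56 + 0.9506) = 1.964 mV.
I(R4) = V_A / R4 = 1.964/3.85 = 0.5102 µA.
(Equivalently: I_total = 2.066 µA, then current-divider fraction G_k/ΣG = 0.2469.)

I ≈ 0.510 µA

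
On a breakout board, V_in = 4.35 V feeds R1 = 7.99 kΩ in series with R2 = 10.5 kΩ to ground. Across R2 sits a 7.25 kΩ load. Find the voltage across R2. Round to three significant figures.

R2 ‖ R_L = (10.5 × 7.25)/(10.5 + 7.25) = 4.289 kΩ.
Then V_out = V_in · R2'/(R1 + R2') = 4.35 × 4.289/12.28 = 1.519 V.

V_out ≈ 1.52 V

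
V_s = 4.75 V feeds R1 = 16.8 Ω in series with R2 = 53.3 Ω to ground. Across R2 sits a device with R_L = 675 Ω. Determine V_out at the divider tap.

V_out ≈ 3.54 V

First combine the lower leg with the load: R2 ‖ R_L = 49.40 Ω.
Now apply the divider: V_out = 4.75 × 0.7462 = 3.545 V.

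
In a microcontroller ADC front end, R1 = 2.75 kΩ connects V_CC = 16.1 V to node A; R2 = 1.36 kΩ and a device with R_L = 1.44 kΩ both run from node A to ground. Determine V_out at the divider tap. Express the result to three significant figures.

R2 ‖ R_L = (1.36 × 1.44)/(1.36 + 1.44) = 0.6994 kΩ.
Now apply the divider: V_out = 16.1 × 0.2028 = 3.265 V.

V_out ≈ 3.26 V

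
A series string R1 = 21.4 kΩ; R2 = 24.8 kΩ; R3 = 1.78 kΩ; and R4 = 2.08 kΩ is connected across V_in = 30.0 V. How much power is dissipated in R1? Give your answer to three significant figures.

P ≈ 7.69 mW

ΣR = 50.06 kΩ → I = 30.0/50.06 = 0.5993 mA.
V(R1) = I·R = 12.82 V; P = V·I = 12.82 × 0.5993 = 7.686 mW.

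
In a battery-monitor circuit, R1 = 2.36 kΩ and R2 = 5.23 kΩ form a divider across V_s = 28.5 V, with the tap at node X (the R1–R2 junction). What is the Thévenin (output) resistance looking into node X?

R_th ≈ 1.63 kΩ

Zeroing V_s shorts the top of R1 to ground, so R_th = R1 ‖ R2 = 1.626 kΩ.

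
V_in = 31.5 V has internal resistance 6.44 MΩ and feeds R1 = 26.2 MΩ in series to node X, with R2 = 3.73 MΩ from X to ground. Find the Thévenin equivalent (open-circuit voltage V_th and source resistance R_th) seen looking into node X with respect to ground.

V_th ≈ 3.23 V, R_th ≈ 3.35 MΩ

R1' = 6.44 + 26.2 = 32.64 MΩ (source resistance + R1).
Open-circuit (no load on X): V_th = V_in · R2/(R1' + R2) = 31.5 × 3.73/(32.64 + 3.73) = 3.231 V.
Looking into X with the source shorted: R_th = R1'·R2/(R1'+R2) = 32.64 × 3.73/36.37 = 3.347 MΩ.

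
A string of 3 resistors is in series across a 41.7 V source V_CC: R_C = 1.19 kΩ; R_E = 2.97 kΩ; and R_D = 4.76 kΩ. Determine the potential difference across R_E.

V ≈ 13.9 V

Series total: ΣR = 1.19 + 2.97 + 4.76 = 8.920 kΩ.
V = V_CC · R/ΣR = 41.7 × 0.3330 = 13.88 V.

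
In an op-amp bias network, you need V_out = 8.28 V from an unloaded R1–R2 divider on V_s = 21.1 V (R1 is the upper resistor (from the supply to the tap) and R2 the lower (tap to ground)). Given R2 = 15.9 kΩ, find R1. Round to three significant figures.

The divider ratio is R2/(R1+R2) = 8.28/21.1 = 0.3924.
Rearranging, R1 = R2·(1−k)/k = 15.9 × 1.548 = 24.62 kΩ.

R1 ≈ 24.6 kΩ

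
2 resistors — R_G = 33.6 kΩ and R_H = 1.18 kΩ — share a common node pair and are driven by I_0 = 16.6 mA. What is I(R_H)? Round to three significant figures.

Two-branch current divider: I_k = I_0 · R_other/(R_1 + R_2).
So I = 16.6 × 33.6/34.78 = 16.04 mA.

I ≈ 16.0 mA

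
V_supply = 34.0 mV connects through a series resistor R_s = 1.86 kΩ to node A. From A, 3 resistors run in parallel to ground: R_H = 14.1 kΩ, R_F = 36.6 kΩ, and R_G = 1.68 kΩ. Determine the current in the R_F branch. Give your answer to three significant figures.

Parallel bank: R_p = 1/(1/14.1 + 1/36.6 + 1/1.68) = 1.442 kΩ.
V_A = 34.0 × 1.442/3.302 = 14.85 mV.
Branch current I = V_A/R_F = 14.85/36.6 = 0.4057 µA.
(Equivalently: I_total = 10.30 µA, then current-divider fraction G_k/ΣG = 0.03940.)

I ≈ 0.406 µA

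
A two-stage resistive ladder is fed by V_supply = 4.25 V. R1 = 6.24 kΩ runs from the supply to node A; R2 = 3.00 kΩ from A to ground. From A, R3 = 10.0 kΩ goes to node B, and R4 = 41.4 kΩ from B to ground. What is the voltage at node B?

V_B ≈ 1.07 V

Node A sees R2 in parallel with the series input of stage 2, R3 + R4 = 51.40 kΩ.
Effective lower resistance at A: R2 ‖ 51.40 = 2.835 kΩ.
First divider: V_A = V_supply · 2.835/(6.24 + 2.835) = 1.328 V.
V_B = V_A × 0.8054 = 1.069 V.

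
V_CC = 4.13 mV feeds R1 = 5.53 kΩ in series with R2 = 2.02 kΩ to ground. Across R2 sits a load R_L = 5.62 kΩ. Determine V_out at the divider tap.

V_out ≈ 0.875 mV

First combine the lower leg with the load: R2 ‖ R_L = 1.486 kΩ.
Voltage divider with the loaded lower leg: V_out = 4.13 × 1.486/(5.53 + 1.486) = 4.13 × 0.2118 = 0.8747 mV.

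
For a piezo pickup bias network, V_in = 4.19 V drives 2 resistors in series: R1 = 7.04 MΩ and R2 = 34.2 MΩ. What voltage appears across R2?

V ≈ 3.47 V

Series total: ΣR = 7.04 + 34.2 = 41.24 MΩ.
V = V_in · R/ΣR = 4.19 × 0.8293 = 3.475 V.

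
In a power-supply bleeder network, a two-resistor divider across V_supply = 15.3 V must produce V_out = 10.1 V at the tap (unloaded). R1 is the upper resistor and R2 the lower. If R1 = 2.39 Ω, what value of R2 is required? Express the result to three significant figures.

R2 ≈ 4.64 Ω

The divider ratio is R2/(R1+R2) = 10.1/15.3 = 0.6601.
R2 = R1 · 0.6601/(1 − 0.6601) = 4.642 Ω.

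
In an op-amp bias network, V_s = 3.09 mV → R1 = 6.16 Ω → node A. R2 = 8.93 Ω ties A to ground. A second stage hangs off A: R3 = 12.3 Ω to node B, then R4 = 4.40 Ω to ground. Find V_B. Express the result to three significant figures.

V_B ≈ 0.395 mV

Node A sees R2 in parallel with the series input of stage 2, R3 + R4 = 16.70 Ω.
R2 ‖ (R3+R4) = 5.819 Ω.
So V_A = 3.09 × 0.4858 = 1.501 mV.
Then the unloaded second divider: V_B = V_A × R4/(R3+R4) = 1.501 × 0.2635 = 0.3955 mV.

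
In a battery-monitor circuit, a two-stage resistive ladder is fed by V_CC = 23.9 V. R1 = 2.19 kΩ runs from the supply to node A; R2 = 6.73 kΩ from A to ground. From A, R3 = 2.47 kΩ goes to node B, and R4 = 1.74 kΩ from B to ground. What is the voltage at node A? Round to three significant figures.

The second stage (R3 + R4 = 4.210 kΩ) loads node A in parallel with R2.
Effective lower resistance at A: R2 ‖ 4.210 = 2.590 kΩ.
V_A = 23.9 × 2.590/(2.19 + 2.590) = 12.95 V.

V_A ≈ 12.9 V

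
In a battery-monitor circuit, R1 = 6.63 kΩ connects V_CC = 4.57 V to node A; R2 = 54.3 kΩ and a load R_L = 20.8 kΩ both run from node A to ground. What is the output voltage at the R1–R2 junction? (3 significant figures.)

V_out ≈ 3.17 V

R2 ‖ R_L = (54.3 × 20.8)/(54.3 + 20.8) = 15.04 kΩ.
Now apply the divider: V_out = 4.57 × 0.6940 = 3.172 V.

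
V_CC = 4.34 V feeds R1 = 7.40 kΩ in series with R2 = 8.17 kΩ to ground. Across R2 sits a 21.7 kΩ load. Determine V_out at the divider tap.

V_out ≈ 1.93 V

The load sits in parallel with R2, giving an effective lower resistance R2' = R2·R_L/(R2+R_L) = 5.935 kΩ.
Then V_out = V_CC · R2'/(R1 + R2') = 4.34 × 5.935/13.34 = 1.932 V.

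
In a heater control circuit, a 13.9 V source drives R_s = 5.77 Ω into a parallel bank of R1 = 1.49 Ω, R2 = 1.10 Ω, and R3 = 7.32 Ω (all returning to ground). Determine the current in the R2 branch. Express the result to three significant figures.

I ≈ 1.16 A

Equivalent of the parallel group: R_p = 0.5825 Ω.
Node voltage V_A = V_supply · R_p/(R_s + R_p) = 13.9 × 0.09169 = 1.275 V.
I(R2) = V_A / R2 = 1.275/1.10 = 1.159 A.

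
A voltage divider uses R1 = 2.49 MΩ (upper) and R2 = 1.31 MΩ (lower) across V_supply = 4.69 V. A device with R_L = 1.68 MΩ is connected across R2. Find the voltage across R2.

V_out ≈ 1.07 V

The load sits in parallel with R2, giving an effective lower resistance R2' = R2·R_L/(R2+R_L) = 0.7361 MΩ.
Now apply the divider: V_out = 4.69 × 0.2282 = 1.070 V.
(Unloaded it would be 1.62 V; the load pulls it down.)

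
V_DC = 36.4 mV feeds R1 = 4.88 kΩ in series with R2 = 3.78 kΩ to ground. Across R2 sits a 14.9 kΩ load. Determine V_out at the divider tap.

The load sits in parallel with R2, giving an effective lower resistance R2' = R2·R_L/(R2+R_L) = 3.015 kΩ.
Then V_out = V_DC · R2'/(R1 + R2') = 36.4 × 3.015/7.895 = 13.90 mV.

V_out ≈ 13.9 mV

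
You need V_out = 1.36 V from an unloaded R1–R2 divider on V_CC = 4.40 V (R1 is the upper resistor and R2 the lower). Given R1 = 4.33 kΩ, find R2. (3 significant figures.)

The divider ratio is R2/(R1+R2) = 1.36/4.40 = 0.3091.
R2 = R1 · 0.3091/(1 − 0.3091) = 1.937 kΩ.

R2 ≈ 1.94 kΩ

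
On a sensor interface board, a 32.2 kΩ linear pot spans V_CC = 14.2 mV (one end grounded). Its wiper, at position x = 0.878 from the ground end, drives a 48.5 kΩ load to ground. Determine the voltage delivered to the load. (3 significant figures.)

Lower segment x·R_p = 28.27 kΩ; upper segment (1−x)·R_p = 3.928 kΩ.
(x·R_p) ‖ R_L = 17.86 kΩ.
Then V_out = V_CC · 17.86/(3.928 + 17.86) = 11.64 mV.

V_out ≈ 11.6 mV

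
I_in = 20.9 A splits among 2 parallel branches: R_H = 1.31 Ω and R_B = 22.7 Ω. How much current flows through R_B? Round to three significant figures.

I ≈ 1.14 A

With just two branches, the current splits inversely with resistance.
So I = 20.9 × 1.31/24.01 = 1.140 A.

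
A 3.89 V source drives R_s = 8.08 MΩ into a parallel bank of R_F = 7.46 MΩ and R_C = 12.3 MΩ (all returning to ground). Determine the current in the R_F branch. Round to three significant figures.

Parallel bank: R_p = 1/(1/7.46 + 1/12.3) = 4.644 MΩ.
V_A by voltage divider: V_A = 3.89 × 4.644/(8.08 + 4.644) = 1.420 V.
Branch current I = V_A/R_F = 1.420/7.46 = 0.1903 µA.

I ≈ 0.190 µA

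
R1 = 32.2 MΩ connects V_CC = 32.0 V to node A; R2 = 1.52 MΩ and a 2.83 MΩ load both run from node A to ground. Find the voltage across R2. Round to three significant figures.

R2 ‖ R_L = (1.52 × 2.83)/(1.52 + 2.83) = 0.9889 MΩ.
Now apply the divider: V_out = 32.0 × 0.02980 = 0.9535 V.

V_out ≈ 0.953 V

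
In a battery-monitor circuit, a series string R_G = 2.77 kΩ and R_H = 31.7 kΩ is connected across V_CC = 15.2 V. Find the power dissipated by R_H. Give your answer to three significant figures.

P ≈ 6.16 mW

ΣR = 34.47 kΩ → I = 15.2/34.47 = 0.4410 mA.
P = I²R = 0.1944 × 31.7 = 6.164 mW.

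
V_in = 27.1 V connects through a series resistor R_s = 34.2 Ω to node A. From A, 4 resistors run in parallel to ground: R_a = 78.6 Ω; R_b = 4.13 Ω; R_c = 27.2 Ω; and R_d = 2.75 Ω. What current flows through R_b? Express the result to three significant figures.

I ≈ 0.280 A

Combine the parallel branches: R_p = (1/78.6 + 1/4.13 + 1/27.2 + 1/2.75)⁻¹ = 1.526 Ω.
V_A = 27.1 × 1.526/35.73 = 1.158 V.
I(R_b) = V_A / R_b = 1.158/4.13 = 0.2803 A.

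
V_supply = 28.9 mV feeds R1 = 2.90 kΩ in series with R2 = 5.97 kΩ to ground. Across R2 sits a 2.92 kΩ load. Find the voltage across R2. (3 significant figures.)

First combine the lower leg with the load: R2 ‖ R_L = 1.961 kΩ.
Then V_out = V_supply · R2'/(R1 + R2') = 28.9 × 1.961/4.861 = 11.66 mV.
(Unloaded it would be 19.5 mV; the load pulls it down.)

V_out ≈ 11.7 mV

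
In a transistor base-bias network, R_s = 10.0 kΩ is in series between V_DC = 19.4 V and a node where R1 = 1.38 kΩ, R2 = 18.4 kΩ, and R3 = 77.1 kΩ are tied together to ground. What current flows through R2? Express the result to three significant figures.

I ≈ 0.118 mA

Combine the parallel branches: R_p = (1/1.38 + 1/18.4 + 1/77.1)⁻¹ = 1.263 kΩ.
V_A = 19.4 × 1.263/11.26 = 2.175 V.
I(R2) = V_A / R2 = 2.175/18.4 = 0.1182 mA.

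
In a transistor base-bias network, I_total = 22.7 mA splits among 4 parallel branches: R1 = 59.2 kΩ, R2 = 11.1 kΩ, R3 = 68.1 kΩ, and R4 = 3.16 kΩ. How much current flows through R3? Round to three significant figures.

I ≈ 0.761 mA

Conductances: ΣG = 1/59.2 + 1/11.1 + 1/68.1 + 1/3.16 = 0.4381 (1/kΩ).
R3 takes the fraction G_k/ΣG = 0.01468/0.4381 = 0.03352, so I = 22.7 × 0.03352 = 0.7608 mA.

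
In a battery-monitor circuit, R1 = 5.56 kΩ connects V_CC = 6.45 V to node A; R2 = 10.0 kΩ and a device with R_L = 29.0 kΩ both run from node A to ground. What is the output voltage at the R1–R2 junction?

V_out ≈ 3.69 V

First combine the lower leg with the load: R2 ‖ R_L = 7.436 kΩ.
Now apply the divider: V_out = 6.45 × 0.5722 = 3.691 V.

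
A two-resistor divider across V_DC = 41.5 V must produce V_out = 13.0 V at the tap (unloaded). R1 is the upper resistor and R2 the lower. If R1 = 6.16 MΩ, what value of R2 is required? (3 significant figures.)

R2 ≈ 2.81 MΩ

V_out/V_DC = R2/(R1+R2) = 0.3133.
So R2 = R1 · V_out/(V_DC − V_out) = 6.16 × 13.0/(41.5 − 13.0) = 6.16 × 0.4561 = 2.810 MΩ.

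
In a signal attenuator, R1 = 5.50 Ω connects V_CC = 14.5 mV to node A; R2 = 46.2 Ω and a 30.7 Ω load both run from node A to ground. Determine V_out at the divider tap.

R2 ‖ R_L = (46.2 × 30.7)/(46.2 + 30.7) = 18.44 Ω.
Now apply the divider: V_out = 14.5 × 0.7703 = 11.17 mV.

V_out ≈ 11.2 mV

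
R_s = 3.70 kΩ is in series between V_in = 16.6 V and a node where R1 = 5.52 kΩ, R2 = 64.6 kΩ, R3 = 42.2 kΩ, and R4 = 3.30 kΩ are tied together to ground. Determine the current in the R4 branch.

Combine the parallel branches: R_p = (1/5.52 + 1/64.6 + 1/42.2 + 1/3.30)⁻¹ = 1.911 kΩ.
Node voltage V_A = V_in · R_p/(R_s + R_p) = 16.6 × 0.3405 = 5.653 V.
Branch current I = V_A/R4 = 5.653/3.30 = 1.713 mA.

I ≈ 1.71 mA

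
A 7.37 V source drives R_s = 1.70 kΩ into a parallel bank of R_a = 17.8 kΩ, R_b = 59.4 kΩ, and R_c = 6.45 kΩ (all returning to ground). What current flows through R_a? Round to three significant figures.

Parallel bank: R_p = 1/(1/17.8 + 1/59.4 + 1/6.45) = 4.385 kΩ.
Node voltage V_A = V_in · R_p/(R_s + R_p) = 7.37 × 0.7206 = 5.311 V.
I(R_a) = V_A / R_a = 5.311/17.8 = 0.2984 mA.

I ≈ 0.298 mA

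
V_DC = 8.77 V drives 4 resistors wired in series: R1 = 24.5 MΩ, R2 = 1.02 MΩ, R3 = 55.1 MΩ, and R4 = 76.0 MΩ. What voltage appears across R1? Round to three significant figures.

V ≈ 1.37 V

ΣR = 24.5 + 1.02 + 55.1 + 76.0 = 156.6 MΩ.
By the voltage-divider rule, V = 8.77 × 24.50/156.6 = 1.372 V.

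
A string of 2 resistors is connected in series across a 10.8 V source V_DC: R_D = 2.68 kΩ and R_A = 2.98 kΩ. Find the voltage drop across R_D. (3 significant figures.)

V ≈ 5.11 V

Series total: ΣR = 2.68 + 2.98 = 5.660 kΩ.
Voltage divider: V = V_DC · (2.680 / 5.660) = 10.8 × 0.4735 = 5.114 V.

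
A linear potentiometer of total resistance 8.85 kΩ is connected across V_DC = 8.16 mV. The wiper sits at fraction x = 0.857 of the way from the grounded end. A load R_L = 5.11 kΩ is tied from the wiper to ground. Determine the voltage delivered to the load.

Lower segment x·R_p = 7.584 kΩ; upper segment (1−x)·R_p = 1.266 kΩ.
R_L loads the lower segment: effective lower R = 3.053 kΩ.
Then V_out = V_DC · 3.053/(1.266 + 3.053) = 5.769 mV.
(Unloaded: V_out = x·V_DC = 6.99 mV.)

V_out ≈ 5.77 mV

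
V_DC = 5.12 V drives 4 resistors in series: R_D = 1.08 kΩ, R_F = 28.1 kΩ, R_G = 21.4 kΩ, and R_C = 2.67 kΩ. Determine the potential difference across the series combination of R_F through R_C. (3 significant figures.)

V ≈ 5.02 V

ΣR = 1.08 + 28.1 + 21.4 + 2.67 = 53.25 kΩ.
R_{R_F..R_C} = 28.1 + 21.4 + 2.67 = 52.17 kΩ.
By the voltage-divider rule, V = 5.12 × 52.17/53.25 = 5.016 V.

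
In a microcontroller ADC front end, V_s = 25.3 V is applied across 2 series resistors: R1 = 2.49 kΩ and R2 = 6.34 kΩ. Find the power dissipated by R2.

Series current I = V_s/ΣR = 25.3/8.830 = 2.865 mA.
V(R2) = I·R = 18.17 V; P = V·I = 18.17 × 2.865 = 52.05 mW.

P ≈ 52.0 mW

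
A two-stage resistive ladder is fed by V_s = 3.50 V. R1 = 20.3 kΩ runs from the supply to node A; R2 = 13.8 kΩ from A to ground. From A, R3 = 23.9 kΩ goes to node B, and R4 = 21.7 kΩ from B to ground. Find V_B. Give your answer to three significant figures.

The second stage (R3 + R4 = 45.60 kΩ) loads node A in parallel with R2.
R2 ‖ (R3+R4) = 10.59 kΩ.
First divider: V_A = V_s · 10.59/(20.3 + 10.59) = 1.200 V.
Stage 2 is unloaded, so V_B = V_A · R4/(R3+R4) = 1.200 × 21.7/45.60 = 0.5711 V.

V_B ≈ 0.571 V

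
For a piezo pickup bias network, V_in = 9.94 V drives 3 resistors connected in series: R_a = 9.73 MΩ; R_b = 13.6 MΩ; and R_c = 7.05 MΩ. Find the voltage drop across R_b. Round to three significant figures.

Series total: ΣR = 9.73 + 13.6 + 7.05 = 30.38 MΩ.
V = V_in · R/ΣR = 9.94 × 0.4477 = 4.450 V.

V ≈ 4.45 V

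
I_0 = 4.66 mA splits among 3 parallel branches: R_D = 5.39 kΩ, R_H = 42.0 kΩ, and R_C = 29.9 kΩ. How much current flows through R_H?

Total conductance ΣG = 1/5.39 + 1/42.0 + 1/29.9 = 0.2428 (units of 1/kΩ).
R_H takes the fraction G_k/ΣG = 0.02381/0.2428 = 0.09807, so I = 4.66 × 0.09807 = 0.4570 mA.

I ≈ 0.457 mA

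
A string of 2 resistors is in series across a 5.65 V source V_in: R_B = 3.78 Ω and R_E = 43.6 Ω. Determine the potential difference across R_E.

Total series resistance ΣR = 3.78 + 43.6 = 47.38 Ω.
Voltage divider: V = V_in · (43.60 / 47.38) = 5.65 × 0.9202 = 5.199 V.

V ≈ 5.20 V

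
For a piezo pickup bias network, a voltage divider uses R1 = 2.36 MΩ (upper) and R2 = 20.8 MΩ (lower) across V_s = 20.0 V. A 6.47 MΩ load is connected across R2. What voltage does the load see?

V_out ≈ 13.5 V

The load sits in parallel with R2, giving an effective lower resistance R2' = R2·R_L/(R2+R_L) = 4.935 MΩ.
Then V_out = V_s · R2'/(R1 + R2') = 20.0 × 4.935/7.295 = 13.53 V.
(Unloaded it would be 18.0 V; the load pulls it down.)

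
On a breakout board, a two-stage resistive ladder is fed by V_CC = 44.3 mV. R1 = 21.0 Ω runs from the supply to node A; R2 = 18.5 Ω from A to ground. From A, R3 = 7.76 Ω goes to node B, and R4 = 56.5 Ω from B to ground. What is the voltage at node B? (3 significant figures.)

V_B ≈ 15.8 mV

Looking into the second stage from A: R3 + R4 = 64.26 Ω appears in parallel with R2.
Effective lower resistance at A: R2 ‖ 64.26 = 14.36 Ω.
So V_A = 44.3 × 0.4062 = 17.99 mV.
V_B = V_A × 0.8792 = 15.82 mV.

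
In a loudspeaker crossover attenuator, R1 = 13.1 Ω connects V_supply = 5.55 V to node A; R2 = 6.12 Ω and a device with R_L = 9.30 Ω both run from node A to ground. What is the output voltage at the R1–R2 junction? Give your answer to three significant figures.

The load sits in parallel with R2, giving an effective lower resistance R2' = R2·R_L/(R2+R_L) = 3.691 Ω.
Voltage divider with the loaded lower leg: V_out = 5.55 × 3.691/(13.1 + 3.691) = 5.55 × 0.2198 = 1.220 V.

V_out ≈ 1.22 V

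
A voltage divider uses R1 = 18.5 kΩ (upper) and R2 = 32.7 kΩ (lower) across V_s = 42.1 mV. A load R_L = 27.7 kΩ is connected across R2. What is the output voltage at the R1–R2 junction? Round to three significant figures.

V_out ≈ 18.8 mV

First combine the lower leg with the load: R2 ‖ R_L = 15.00 kΩ.
Voltage divider with the loaded lower leg: V_out = 42.1 × 15.00/(18.5 + 15.00) = 42.1 × 0.4477 = 18.85 mV.
(Unloaded it would be 26.9 mV; the load pulls it down.)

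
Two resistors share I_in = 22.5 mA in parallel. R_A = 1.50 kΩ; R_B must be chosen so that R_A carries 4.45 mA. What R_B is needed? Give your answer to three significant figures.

R_B ≈ 0.370 kΩ

The fraction through R_A equals R_B/(R_A+R_B).
4.45/22.5 = R_B/(R_A + R_B) → R_B = R_A · (0.1978)/(1 − 0.1978) = 1.50 × 0.2465 = 0.3698 kΩ.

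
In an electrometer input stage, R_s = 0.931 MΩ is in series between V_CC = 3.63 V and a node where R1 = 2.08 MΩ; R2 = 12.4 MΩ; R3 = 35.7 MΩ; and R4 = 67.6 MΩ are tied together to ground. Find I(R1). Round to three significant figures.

I ≈ 1.12 µA

Combine the parallel branches: R_p = (1/2.08 + 1/12.4 + 1/35.7 + 1/67.6)⁻¹ = 1.655 MΩ.
Node voltage V_A = V_CC · R_p/(R_s + R_p) = 3.63 × 0.6400 = 2.323 V.
I(R1) = V_A / R1 = 2.323/2.08 = 1.117 µA.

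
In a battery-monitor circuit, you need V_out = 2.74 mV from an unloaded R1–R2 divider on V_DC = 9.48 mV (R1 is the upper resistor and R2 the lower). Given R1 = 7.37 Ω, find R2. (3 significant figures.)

R2 ≈ 3.00 Ω

Required fraction k = V_out/V_DC = 0.2890.
R2 = R1 · 0.2890/(1 − 0.2890) = 2.996 Ω.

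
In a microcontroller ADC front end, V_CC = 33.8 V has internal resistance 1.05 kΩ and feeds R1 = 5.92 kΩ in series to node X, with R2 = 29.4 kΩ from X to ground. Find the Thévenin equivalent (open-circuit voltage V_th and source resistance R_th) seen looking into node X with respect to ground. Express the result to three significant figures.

V_th ≈ 27.3 V, R_th ≈ 5.63 kΩ

R1' = 1.05 + 5.92 = 6.970 kΩ (source resistance + R1).
With X open, the divider is unloaded: V_th = 33.8 × 29.4/36.37 = 27.32 V.
Zeroing V_CC shorts the top of R1' to ground, so R_th = R1' ‖ R2 = 5.634 kΩ.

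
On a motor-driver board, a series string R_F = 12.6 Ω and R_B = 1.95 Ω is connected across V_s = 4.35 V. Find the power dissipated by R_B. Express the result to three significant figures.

P ≈ 0.174 W

ΣR = 14.55 Ω → I = 4.35/14.55 = 0.2990 A.
P(R_B) = I²·R_B = (0.2990)² × 1.95 = 0.1743 W.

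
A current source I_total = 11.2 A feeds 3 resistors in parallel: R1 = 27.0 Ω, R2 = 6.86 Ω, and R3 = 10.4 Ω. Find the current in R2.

Conductances: ΣG = 1/27.0 + 1/6.86 + 1/10.4 = 0.2790 (1/Ω).
By the current-divider rule, I = I_total · G_k/ΣG = 11.2 × 0.5226 = 5.853 A.

I ≈ 5.85 A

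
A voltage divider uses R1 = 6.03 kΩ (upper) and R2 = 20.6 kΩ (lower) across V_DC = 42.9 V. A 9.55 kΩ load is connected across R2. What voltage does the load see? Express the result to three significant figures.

V_out ≈ 22.3 V

R2 ‖ R_L = (20.6 × 9.55)/(20.6 + 9.55) = 6.525 kΩ.
Voltage divider with the loaded lower leg: V_out = 42.9 × 6.525/(6.03 + 6.525) = 42.9 × 0.5197 = 22.30 V.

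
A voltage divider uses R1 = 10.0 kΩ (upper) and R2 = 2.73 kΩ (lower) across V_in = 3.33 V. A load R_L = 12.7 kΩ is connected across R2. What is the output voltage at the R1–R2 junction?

V_out ≈ 0.611 V

The load sits in parallel with R2, giving an effective lower resistance R2' = R2·R_L/(R2+R_L) = 2.247 kΩ.
Then V_out = V_in · R2'/(R1 + R2') = 3.33 × 2.247/12.25 = 0.6110 V.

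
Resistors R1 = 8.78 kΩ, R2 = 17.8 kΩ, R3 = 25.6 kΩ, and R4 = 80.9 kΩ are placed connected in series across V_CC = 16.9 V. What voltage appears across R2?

V ≈ 2.26 V

ΣR = 8.78 + 17.8 + 25.6 + 80.9 = 133.1 kΩ.
By the voltage-divider rule, V = 16.9 × 17.80/133.1 = 2.260 V.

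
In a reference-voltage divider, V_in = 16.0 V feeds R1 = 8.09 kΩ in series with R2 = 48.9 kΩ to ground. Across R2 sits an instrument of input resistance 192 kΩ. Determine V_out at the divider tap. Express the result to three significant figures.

V_out ≈ 13.2 V

R2 ‖ R_L = (48.9 × 192)/(48.9 + 192) = 38.97 kΩ.
Now apply the divider: V_out = 16.0 × 0.8281 = 13.25 V.
(Unloaded it would be 13.7 V; the load pulls it down.)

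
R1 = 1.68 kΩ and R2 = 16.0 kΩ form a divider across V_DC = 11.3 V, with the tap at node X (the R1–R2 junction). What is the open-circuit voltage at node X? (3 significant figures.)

With X open, the divider is unloaded: V_th = 11.3 × 16.0/17.68 = 10.23 V.

V_th ≈ 10.2 V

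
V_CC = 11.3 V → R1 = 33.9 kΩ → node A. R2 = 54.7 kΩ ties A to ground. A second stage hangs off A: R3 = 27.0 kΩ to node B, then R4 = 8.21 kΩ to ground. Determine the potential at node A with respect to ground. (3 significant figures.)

V_A ≈ 4.38 V

Node A sees R2 in parallel with the series input of stage 2, R3 + R4 = 35.21 kΩ.
Effective lower resistance at A: R2 ‖ 35.21 = 21.42 kΩ.
V_A = 11.3 × 21.42/(33.9 + 21.42) = 4.376 V.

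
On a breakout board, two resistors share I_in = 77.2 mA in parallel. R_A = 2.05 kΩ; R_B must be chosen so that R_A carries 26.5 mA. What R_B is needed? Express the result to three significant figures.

R_B ≈ 1.07 kΩ

In a two-way split, I_A/I_in = R_B/(R_A + R_B).
With f = 0.3433, R_B = R_A · f/(1−f) = 2.05 × 0.5227 = 1.071 kΩ.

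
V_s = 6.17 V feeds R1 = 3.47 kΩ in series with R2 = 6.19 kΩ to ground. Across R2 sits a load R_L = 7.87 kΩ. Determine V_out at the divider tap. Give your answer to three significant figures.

The load sits in parallel with R2, giving an effective lower resistance R2' = R2·R_L/(R2+R_L) = 3.465 kΩ.
Then V_out = V_s · R2'/(R1 + R2') = 6.17 × 3.465/6.935 = 3.083 V.

V_out ≈ 3.08 V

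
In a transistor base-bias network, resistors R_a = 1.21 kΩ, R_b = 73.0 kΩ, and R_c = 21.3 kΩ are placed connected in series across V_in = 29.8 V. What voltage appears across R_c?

V ≈ 6.65 V

Total series resistance ΣR = 1.21 + 73.0 + 21.3 = 95.51 kΩ.
By the voltage-divider rule, V = 29.8 × 21.30/95.51 = 6.646 V.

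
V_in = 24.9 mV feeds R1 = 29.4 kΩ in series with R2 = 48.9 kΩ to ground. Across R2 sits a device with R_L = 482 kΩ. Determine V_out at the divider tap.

V_out ≈ 15.0 mV

R2 ‖ R_L = (48.9 × 482)/(48.9 + 482) = 44.40 kΩ.
Then V_out = V_in · R2'/(R1 + R2') = 24.9 × 44.40/73.80 = 14.98 mV.
(Unloaded it would be 15.6 mV; the load pulls it down.)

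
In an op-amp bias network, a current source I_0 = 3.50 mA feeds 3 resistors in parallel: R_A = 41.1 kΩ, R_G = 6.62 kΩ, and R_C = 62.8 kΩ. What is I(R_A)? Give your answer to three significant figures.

ΣG = 1/41.1 + 1/6.62 + 1/62.8 = 0.1913.
R_A takes the fraction G_k/ΣG = 0.02433/0.1913 = 0.1272, so I = 3.50 × 0.1272 = 0.4451 mA.

I ≈ 0.445 mA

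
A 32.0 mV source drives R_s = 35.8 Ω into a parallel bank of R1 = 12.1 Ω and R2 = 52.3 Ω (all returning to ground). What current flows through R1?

Parallel bank: R_p = 1/(1/12.1 + 1/52.3) = 9.827 Ω.
V_A = 32.0 × 9.827/45.63 = 6.892 mV.
I(R1) = V_A / R1 = 6.892/12.1 = 0.5696 mA.
(Check via current divider: I_total = 0.7013 mA; share G_k/ΣG = 0.8121 → same result.)

I ≈ 0.570 mA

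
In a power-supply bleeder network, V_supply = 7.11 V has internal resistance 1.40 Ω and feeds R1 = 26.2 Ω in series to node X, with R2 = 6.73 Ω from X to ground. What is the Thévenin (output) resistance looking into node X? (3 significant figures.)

R_th ≈ 5.41 Ω

R1' = 1.40 + 26.2 = 27.60 Ω (source resistance + R1).
With V_supply suppressed (replaced by a short), R_th = R1' ‖ R2 = (27.60 × 6.73)/(27.60 + 6.73) = 5.411 Ω.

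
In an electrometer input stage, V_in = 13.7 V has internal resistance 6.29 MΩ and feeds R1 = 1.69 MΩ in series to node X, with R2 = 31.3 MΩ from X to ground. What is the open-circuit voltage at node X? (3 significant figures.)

V_th ≈ 10.9 V

R1' = 6.29 + 1.69 = 7.980 MΩ (source resistance + R1).
With X open, the divider is unloaded: V_th = 13.7 × 31.3/39.28 = 10.92 V.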